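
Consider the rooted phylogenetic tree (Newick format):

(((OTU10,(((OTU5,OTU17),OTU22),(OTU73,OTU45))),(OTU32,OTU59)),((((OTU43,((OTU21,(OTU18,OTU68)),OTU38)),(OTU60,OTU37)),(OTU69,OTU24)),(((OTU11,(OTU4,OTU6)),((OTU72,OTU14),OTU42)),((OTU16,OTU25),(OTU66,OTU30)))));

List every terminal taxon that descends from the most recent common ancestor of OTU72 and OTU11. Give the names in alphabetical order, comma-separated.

OTU11, OTU14, OTU4, OTU42, OTU6, OTU72

Tracing OTU72: it sits inside (OTU72,OTU14).
Tracing OTU11: it sits inside (OTU11,(OTU4,OTU6)).
The smallest clade enclosing both is ((OTU11,(OTU4,OTU6)),((OTU72,OTU14),OTU42)); the answer is its 6 terminal taxa in alphabetical order.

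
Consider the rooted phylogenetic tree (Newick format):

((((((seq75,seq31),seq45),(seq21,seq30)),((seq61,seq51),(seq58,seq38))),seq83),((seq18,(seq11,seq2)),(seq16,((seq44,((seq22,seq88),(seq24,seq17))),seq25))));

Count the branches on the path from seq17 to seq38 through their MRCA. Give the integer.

12

The MRCA of seq17 and seq38 is the root of the tree.
From seq17 up to that node: 7 branches. From seq38 up to the same node: 5 branches. Total: 7 + 5 = 12.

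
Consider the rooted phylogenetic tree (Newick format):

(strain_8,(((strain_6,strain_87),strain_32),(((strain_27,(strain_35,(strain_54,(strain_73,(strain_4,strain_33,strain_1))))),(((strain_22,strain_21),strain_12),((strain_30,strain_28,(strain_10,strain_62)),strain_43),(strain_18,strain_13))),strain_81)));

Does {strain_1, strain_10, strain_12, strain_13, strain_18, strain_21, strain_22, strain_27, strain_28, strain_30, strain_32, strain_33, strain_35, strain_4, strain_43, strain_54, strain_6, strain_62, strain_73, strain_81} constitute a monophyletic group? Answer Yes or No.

No

The MRCA of the listed taxa subtends (((strain_6,strain_87),strain_32),(((strain_27,(strain_35,(strain_54,(strain_73,(strain_4,strain_33,strain_1))))),(((strain_22,strain_21),strain_12),((strain_30,strain_28,(strain_10,strain_62)),strain_43),(strain_18,strain_13))),strain_81)).
That clade also contains strain_87, which is not in the proposed group, so the group is not monophyletic.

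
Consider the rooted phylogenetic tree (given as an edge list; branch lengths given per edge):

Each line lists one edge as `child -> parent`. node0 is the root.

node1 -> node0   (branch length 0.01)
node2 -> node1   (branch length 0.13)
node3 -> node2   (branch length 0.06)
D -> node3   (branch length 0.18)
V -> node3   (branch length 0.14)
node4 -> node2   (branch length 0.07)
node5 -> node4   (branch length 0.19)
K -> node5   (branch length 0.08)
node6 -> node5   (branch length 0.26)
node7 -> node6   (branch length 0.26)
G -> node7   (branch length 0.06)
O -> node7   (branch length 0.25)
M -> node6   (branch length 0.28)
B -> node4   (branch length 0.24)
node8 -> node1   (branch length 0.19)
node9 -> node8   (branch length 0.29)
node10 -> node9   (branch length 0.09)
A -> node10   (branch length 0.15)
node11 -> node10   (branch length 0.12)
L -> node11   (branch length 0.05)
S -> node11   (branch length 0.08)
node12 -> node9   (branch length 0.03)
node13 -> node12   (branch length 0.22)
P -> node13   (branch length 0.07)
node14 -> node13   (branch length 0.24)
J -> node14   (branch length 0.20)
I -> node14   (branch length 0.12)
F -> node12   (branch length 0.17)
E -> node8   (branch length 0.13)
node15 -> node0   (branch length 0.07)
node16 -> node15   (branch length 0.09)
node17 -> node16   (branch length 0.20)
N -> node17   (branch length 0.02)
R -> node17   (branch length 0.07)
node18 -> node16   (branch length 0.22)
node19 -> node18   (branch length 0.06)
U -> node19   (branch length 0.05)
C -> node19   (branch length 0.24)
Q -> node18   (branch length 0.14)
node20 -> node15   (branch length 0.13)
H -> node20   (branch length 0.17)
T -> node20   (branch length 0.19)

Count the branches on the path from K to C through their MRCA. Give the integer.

10

The MRCA of K and C is the root of the tree.
From K up to that node: 5 branches. From C up to the same node: 5 branches. Total: 5 + 5 = 10.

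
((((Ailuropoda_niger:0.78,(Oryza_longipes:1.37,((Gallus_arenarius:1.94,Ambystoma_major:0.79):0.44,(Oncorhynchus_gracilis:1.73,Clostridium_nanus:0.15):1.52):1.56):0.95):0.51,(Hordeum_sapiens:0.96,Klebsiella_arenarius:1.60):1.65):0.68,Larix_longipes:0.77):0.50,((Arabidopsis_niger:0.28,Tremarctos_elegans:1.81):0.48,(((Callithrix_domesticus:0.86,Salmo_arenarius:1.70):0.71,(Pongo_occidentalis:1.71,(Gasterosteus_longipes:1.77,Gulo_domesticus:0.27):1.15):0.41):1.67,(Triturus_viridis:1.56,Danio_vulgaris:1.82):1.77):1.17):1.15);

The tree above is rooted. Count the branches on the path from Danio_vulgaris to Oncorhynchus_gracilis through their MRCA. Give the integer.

The MRCA of Danio_vulgaris and Oncorhynchus_gracilis is the root of the tree.
From Danio_vulgaris up to that node: 4 branches. From Oncorhynchus_gracilis up to the same node: 7 branches. Total: 4 + 7 = 11.

11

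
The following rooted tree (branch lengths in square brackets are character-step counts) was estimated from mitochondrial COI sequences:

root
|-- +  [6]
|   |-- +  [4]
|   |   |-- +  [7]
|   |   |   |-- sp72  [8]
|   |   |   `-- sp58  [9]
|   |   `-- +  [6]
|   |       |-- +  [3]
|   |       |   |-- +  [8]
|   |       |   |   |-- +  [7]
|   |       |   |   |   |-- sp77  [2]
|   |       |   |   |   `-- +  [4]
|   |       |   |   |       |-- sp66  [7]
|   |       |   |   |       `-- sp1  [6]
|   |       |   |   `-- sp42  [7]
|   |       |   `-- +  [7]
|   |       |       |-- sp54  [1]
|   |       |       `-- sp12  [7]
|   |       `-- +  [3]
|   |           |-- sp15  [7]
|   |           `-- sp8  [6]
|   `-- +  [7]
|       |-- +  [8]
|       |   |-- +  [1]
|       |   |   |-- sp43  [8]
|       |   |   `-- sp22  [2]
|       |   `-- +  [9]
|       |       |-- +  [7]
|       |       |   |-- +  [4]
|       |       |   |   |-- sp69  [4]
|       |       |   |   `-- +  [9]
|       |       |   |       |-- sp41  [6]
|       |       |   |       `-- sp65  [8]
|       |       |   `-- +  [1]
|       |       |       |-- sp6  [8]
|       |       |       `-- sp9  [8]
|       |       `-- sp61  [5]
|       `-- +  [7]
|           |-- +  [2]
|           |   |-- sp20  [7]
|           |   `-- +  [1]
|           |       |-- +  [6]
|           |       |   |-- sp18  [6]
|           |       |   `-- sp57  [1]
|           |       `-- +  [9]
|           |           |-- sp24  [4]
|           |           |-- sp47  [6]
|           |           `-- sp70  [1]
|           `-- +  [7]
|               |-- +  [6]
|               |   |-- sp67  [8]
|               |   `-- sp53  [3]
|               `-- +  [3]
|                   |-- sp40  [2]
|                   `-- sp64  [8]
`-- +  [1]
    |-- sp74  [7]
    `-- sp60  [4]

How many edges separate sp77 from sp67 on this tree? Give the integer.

The MRCA of sp77 and sp67 is the node subtending (((sp72,sp58),((((sp77,(sp66,sp1)),sp42),(sp54,sp12)),(sp15,sp8))),(((sp43,sp22),(((sp69,(sp41,sp65)),(sp6,sp9)),sp61)),((sp20,((sp18,sp57),(sp24,sp47,sp70))),((sp67,sp53),(sp40,sp64))))).
From sp77 up to that node: 6 branches. From sp67 up to the same node: 5 branches. Total: 6 + 5 = 11.

11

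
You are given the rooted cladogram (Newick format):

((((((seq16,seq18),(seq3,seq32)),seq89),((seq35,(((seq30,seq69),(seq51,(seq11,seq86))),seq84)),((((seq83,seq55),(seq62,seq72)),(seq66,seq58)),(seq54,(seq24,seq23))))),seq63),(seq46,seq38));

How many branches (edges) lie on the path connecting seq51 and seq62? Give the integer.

The MRCA of seq51 and seq62 is the node subtending ((seq35,(((seq30,seq69),(seq51,(seq11,seq86))),seq84)),((((seq83,seq55),(seq62,seq72)),(seq66,seq58)),(seq54,(seq24,seq23)))).
From seq51 up to that node: 5 branches. From seq62 up to the same node: 5 branches. Total: 5 + 5 = 10.

10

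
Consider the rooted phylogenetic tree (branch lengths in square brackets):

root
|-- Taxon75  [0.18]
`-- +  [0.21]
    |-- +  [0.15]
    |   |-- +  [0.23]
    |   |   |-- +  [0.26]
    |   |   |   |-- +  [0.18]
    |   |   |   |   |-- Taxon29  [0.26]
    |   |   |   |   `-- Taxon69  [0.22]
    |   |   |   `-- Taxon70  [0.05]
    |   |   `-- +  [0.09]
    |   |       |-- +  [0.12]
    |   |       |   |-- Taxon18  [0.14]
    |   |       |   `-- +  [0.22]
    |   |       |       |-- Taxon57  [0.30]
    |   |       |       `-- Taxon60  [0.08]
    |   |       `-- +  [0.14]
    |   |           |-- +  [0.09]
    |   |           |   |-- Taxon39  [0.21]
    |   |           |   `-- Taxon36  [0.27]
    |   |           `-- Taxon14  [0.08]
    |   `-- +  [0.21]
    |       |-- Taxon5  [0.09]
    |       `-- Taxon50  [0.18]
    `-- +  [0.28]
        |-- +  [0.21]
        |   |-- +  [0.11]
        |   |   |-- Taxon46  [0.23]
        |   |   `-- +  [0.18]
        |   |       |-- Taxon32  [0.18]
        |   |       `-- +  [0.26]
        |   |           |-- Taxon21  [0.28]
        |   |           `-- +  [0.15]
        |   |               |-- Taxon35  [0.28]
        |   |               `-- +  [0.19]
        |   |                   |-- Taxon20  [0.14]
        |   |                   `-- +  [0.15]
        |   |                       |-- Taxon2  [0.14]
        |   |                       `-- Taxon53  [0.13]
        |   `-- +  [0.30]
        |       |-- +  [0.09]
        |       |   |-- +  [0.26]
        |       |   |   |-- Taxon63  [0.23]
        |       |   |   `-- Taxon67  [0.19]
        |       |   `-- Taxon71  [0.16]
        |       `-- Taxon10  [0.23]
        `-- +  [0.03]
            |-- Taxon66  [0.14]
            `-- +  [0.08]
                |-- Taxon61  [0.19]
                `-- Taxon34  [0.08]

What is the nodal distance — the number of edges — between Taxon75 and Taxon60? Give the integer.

8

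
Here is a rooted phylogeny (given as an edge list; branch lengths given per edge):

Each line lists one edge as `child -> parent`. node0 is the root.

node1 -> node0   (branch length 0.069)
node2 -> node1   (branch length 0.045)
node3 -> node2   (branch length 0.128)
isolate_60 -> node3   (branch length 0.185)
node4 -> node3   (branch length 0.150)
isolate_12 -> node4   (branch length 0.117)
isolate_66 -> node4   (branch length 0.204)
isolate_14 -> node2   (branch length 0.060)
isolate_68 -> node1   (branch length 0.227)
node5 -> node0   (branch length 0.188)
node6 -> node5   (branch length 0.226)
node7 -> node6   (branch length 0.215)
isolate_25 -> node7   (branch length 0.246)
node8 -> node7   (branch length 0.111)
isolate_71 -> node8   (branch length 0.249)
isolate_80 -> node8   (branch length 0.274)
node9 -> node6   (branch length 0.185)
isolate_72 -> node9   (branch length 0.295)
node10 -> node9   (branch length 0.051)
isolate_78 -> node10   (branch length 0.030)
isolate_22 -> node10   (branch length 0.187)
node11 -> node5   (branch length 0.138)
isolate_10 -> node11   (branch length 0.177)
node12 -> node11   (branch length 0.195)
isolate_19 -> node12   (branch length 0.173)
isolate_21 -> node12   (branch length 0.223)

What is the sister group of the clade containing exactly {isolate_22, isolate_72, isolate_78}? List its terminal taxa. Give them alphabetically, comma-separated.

isolate_25, isolate_71, isolate_80

The clade containing exactly {isolate_22, isolate_72, isolate_78} attaches to the tree at the node subtending ((isolate_25,(isolate_71,isolate_80)),(isolate_72,(isolate_78,isolate_22))).
The other lineage descending from that same node — the sister group — is (isolate_25,(isolate_71,isolate_80)); its 3 tips in alphabetical order are the answer.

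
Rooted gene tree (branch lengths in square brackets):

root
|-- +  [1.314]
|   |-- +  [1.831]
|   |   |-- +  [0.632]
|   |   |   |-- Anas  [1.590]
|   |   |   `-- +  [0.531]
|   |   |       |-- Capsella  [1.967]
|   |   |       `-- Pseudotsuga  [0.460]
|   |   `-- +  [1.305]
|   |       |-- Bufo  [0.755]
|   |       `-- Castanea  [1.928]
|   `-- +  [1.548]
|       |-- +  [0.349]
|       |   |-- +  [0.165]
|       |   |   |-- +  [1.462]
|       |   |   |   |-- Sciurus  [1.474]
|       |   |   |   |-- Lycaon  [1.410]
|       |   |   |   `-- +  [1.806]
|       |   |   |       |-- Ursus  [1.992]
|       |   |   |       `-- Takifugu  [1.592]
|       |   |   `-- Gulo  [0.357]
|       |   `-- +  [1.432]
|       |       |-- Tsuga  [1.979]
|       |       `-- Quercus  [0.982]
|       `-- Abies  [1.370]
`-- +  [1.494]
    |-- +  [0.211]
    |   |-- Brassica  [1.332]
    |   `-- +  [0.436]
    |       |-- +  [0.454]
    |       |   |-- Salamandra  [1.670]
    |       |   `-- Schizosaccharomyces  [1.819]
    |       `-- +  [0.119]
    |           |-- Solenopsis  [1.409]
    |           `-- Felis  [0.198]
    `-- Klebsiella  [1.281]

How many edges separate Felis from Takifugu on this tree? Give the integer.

The MRCA of Felis and Takifugu is the root of the tree.
From Felis up to that node: 5 branches. From Takifugu up to the same node: 7 branches. Total: 5 + 7 = 12.

12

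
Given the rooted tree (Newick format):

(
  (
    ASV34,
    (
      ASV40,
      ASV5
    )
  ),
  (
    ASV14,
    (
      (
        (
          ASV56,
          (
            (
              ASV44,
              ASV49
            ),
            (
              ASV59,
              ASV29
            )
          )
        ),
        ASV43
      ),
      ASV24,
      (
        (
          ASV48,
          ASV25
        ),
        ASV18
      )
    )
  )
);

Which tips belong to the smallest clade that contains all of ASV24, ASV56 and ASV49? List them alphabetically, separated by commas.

ASV18, ASV24, ASV25, ASV29, ASV43, ASV44, ASV48, ASV49, ASV56, ASV59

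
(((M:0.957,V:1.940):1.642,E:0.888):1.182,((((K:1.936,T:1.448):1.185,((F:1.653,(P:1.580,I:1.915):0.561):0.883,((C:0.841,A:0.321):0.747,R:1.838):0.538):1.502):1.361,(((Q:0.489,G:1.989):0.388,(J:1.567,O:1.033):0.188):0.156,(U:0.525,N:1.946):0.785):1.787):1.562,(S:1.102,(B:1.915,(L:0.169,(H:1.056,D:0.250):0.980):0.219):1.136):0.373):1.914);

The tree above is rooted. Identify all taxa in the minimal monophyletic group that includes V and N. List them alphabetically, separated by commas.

A, B, C, D, E, F, G, H, I, J, K, L, M, N, O, P, Q, R, S, T, U, V

Tracing V: it sits inside (M,V).
Tracing N: it sits inside (U,N).
The smallest clade enclosing both is the whole tree (their MRCA is the root), so the answer is all 22 tips in alphabetical order.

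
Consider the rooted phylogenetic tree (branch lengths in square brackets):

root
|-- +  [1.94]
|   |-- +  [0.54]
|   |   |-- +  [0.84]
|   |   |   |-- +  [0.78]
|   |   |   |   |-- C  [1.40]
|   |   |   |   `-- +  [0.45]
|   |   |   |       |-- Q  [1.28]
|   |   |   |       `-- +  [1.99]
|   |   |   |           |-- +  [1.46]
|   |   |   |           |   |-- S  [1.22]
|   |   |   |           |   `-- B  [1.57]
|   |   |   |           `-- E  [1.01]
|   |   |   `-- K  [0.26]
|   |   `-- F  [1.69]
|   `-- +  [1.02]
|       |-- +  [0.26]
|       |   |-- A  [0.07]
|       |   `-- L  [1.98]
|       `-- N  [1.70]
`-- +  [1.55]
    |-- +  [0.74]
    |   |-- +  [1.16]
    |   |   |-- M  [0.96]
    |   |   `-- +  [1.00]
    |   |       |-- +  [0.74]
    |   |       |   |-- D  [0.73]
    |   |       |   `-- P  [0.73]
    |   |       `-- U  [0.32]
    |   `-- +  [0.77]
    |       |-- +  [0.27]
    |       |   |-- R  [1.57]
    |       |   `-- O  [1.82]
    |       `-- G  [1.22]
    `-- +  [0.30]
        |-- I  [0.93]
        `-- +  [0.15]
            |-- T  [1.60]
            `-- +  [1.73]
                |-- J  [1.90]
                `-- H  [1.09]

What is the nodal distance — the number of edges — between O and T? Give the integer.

7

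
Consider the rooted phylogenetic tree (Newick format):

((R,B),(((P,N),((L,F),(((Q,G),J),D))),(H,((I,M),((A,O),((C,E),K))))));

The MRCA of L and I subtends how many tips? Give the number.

16

The MRCA of L and I is the node subtending (((P,N),((L,F),(((Q,G),J),D))),(H,((I,M),((A,O),((C,E),K))))).
That clade contains 16 terminal taxa: A, C, D, E, F, G, H, I, J, K, L, M, N, O, P, Q.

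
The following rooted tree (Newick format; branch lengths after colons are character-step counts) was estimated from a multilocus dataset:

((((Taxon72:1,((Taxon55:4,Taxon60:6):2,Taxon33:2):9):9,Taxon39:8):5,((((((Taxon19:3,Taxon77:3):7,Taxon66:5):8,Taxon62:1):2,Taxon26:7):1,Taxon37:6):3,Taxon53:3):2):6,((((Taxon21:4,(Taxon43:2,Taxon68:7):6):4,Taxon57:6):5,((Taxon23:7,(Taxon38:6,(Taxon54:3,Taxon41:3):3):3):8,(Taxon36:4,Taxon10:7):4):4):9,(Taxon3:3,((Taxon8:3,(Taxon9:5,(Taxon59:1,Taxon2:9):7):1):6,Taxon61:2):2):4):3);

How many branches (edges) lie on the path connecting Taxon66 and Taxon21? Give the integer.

The MRCA of Taxon66 and Taxon21 is the root of the tree.
From Taxon66 up to that node: 7 branches. From Taxon21 up to the same node: 5 branches. Total: 7 + 5 = 12.

12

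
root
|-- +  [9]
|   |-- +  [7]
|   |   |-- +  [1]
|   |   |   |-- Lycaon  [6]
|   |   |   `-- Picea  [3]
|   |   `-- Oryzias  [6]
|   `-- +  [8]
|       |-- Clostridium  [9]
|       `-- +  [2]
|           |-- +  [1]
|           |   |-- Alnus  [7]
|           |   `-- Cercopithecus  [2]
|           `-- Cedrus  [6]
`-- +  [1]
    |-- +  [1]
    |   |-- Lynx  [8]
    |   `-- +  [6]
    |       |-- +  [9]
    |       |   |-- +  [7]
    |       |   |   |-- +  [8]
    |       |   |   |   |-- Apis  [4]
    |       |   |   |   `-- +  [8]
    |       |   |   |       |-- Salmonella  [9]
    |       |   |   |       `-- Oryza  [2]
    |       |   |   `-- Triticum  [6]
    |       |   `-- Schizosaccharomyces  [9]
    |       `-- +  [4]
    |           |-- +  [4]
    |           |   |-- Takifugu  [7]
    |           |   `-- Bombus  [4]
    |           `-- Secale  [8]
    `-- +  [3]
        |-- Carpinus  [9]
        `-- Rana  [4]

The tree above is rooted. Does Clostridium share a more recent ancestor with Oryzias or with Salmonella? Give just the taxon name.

The MRCA of Clostridium and Oryzias subtends (((Lycaon,Picea),Oryzias),(Clostridium,((Alnus,Cercopithecus),Cedrus))) (7 taxa).
The MRCA of Clostridium and Salmonella is the root, subtending the entire tree (18 taxa).
The first is nested inside the second, so Clostridium shares a more recent common ancestor with Oryzias.

Oryzias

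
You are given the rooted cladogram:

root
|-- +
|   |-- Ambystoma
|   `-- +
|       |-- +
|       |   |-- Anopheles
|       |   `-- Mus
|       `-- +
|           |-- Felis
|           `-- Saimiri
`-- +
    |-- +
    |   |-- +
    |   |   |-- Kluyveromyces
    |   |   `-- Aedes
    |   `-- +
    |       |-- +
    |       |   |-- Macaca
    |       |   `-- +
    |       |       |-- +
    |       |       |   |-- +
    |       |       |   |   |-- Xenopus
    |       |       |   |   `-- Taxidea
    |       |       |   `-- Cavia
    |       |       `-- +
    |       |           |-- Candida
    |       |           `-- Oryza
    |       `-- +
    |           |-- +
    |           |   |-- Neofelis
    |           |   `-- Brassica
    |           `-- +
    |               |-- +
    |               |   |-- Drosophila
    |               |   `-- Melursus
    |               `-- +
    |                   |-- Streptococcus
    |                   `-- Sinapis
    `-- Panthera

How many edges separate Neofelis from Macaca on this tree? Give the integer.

5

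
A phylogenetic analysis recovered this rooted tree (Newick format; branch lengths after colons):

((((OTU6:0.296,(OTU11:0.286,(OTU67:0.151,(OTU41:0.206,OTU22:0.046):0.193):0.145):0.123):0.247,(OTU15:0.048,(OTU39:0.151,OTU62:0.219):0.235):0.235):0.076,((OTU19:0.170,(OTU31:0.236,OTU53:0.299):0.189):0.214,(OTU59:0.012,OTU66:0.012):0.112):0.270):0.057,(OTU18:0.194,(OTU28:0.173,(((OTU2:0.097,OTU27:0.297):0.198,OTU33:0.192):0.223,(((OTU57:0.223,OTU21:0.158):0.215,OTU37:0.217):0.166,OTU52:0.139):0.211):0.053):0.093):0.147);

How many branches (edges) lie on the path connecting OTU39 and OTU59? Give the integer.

The MRCA of OTU39 and OTU59 is the node subtending (((OTU6,(OTU11,(OTU67,(OTU41,OTU22)))),(OTU15,(OTU39,OTU62))),((OTU19,(OTU31,OTU53)),(OTU59,OTU66))).
From OTU39 up to that node: 4 branches. From OTU59 up to the same node: 3 branches. Total: 4 + 3 = 7.

7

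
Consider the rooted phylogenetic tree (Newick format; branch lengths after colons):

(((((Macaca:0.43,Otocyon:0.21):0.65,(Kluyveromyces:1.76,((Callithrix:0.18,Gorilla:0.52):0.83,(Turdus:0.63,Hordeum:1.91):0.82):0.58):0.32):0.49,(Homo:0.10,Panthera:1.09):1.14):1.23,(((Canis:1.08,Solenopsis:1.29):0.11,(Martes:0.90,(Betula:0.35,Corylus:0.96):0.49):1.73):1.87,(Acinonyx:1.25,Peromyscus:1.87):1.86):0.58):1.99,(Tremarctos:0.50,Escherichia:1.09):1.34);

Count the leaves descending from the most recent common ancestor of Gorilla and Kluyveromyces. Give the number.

5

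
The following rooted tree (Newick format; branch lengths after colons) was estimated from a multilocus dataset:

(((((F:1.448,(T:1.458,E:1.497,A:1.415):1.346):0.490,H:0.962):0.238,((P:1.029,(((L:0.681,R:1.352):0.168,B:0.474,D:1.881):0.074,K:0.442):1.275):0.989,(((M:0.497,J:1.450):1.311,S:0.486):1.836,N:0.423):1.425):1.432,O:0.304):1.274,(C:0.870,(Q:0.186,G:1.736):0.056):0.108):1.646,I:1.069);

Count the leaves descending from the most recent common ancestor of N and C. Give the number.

The MRCA of N and C is the node subtending ((((F,(T,E,A)),H),((P,(((L,R),B,D),K)),(((M,J),S),N)),O),(C,(Q,G))).
That clade contains 19 terminal taxa: A, B, C, D, E, F, G, H, J, K, L, M, N, O, P, Q, R, S, T.

19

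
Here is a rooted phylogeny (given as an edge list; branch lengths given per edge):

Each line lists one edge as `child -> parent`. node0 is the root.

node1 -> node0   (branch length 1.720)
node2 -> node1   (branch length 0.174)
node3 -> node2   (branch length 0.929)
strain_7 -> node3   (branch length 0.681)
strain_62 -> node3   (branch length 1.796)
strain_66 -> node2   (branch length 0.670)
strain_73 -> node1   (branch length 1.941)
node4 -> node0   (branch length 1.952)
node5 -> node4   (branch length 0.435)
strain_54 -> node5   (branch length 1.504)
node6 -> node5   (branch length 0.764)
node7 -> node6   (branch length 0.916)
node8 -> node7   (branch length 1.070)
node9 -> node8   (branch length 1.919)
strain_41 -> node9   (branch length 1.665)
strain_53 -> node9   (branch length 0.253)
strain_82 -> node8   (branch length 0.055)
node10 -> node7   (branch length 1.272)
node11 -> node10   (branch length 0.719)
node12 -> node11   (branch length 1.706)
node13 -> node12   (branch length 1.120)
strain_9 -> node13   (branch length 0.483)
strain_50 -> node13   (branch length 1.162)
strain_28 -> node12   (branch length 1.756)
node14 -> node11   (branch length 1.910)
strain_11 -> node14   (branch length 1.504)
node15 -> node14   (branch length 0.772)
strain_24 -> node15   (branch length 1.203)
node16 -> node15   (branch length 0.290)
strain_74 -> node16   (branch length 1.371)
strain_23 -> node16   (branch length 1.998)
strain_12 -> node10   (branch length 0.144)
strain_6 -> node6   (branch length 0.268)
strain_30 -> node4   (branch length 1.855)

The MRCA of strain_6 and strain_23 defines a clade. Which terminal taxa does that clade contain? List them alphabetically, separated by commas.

Tracing strain_6: it sits inside ((((strain_41,strain_53),strain_82),((((strain_9,strain_50),strain_28),(strain_11,(strain_24,(strain_74,strain_23)))),strain_12)),strain_6).
Tracing strain_23: it sits inside (strain_74,strain_23).
The smallest clade enclosing both is ((((strain_41,strain_53),strain_82),((((strain_9,strain_50),strain_28),(strain_11,(strain_24,(strain_74,strain_23)))),strain_12)),strain_6); the answer is its 12 terminal taxa in alphabetical order.

strain_11, strain_12, strain_23, strain_24, strain_28, strain_41, strain_50, strain_53, strain_6, strain_74, strain_82, strain_9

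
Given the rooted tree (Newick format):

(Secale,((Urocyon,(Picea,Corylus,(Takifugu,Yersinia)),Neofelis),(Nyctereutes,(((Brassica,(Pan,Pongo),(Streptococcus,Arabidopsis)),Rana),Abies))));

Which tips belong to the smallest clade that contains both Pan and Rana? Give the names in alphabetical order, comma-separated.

Arabidopsis, Brassica, Pan, Pongo, Rana, Streptococcus

Tracing Pan: it sits inside (Pan,Pongo).
Tracing Rana: it sits inside ((Brassica,(Pan,Pongo),(Streptococcus,Arabidopsis)),Rana).
The smallest clade enclosing both is ((Brassica,(Pan,Pongo),(Streptococcus,Arabidopsis)),Rana); the answer is its 6 terminal taxa in alphabetical order.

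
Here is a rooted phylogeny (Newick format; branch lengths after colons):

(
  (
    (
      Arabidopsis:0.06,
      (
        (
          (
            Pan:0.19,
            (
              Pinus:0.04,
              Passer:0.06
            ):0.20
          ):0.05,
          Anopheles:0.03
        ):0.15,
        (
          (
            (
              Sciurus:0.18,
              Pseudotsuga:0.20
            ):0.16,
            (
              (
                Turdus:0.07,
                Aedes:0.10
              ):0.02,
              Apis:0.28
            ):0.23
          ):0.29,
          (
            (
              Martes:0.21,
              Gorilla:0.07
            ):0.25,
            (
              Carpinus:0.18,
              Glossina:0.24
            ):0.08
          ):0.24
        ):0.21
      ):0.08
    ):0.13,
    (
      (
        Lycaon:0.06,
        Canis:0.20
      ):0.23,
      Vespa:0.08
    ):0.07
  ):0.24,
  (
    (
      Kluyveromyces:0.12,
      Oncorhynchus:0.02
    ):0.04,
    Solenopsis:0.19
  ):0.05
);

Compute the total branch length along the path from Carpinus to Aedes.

1.14

The path runs Carpinus → … → MRCA → … → Aedes; the MRCA is the node subtending (((Sciurus,Pseudotsuga),((Turdus,Aedes),Apis)),((Martes,Gorilla),(Carpinus,Glossina))).
Branch lengths along that path: 0.18 + 0.08 + 0.24 + 0.29 + 0.23 + 0.02 + 0.10 = 1.14.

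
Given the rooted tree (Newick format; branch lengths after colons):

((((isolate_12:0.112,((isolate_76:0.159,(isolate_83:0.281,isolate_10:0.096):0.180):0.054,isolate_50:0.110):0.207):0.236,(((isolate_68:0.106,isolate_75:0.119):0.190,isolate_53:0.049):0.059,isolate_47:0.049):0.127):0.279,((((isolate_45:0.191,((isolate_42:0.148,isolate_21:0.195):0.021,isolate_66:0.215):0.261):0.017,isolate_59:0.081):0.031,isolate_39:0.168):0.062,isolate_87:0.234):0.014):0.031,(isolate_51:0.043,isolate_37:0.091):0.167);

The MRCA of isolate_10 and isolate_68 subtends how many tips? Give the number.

9

The MRCA of isolate_10 and isolate_68 is the node subtending ((isolate_12,((isolate_76,(isolate_83,isolate_10)),isolate_50)),(((isolate_68,isolate_75),isolate_53),isolate_47)).
That clade contains 9 terminal taxa: isolate_10, isolate_12, isolate_47, isolate_50, isolate_53, isolate_68, isolate_75, isolate_76, isolate_83.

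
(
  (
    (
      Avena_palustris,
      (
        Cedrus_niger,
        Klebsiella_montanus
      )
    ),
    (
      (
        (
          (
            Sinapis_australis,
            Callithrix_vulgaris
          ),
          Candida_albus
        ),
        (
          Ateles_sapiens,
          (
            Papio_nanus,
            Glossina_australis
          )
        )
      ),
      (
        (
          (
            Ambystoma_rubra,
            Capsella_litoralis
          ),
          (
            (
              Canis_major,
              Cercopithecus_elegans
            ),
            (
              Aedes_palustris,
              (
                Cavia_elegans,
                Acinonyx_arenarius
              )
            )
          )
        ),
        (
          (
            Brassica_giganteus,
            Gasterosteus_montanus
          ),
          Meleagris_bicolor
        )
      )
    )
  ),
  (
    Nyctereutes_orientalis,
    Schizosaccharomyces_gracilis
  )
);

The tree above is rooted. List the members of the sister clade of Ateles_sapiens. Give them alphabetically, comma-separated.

Ateles_sapiens attaches to the tree at the node subtending (Ateles_sapiens,(Papio_nanus,Glossina_australis)).
The other lineage descending from that same node — the sister group — is (Papio_nanus,Glossina_australis); its 2 tips in alphabetical order are the answer.

Glossina_australis, Papio_nanus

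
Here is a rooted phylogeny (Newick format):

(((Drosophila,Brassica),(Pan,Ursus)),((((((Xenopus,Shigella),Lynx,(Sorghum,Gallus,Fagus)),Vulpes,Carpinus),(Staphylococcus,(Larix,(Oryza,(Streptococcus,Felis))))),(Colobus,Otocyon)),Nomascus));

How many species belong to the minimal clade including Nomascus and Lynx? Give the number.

16

The MRCA of Nomascus and Lynx is the node subtending ((((((Xenopus,Shigella),Lynx,(Sorghum,Gallus,Fagus)),Vulpes,Carpinus),(Staphylococcus,(Larix,(Oryza,(Streptococcus,Felis))))),(Colobus,Otocyon)),Nomascus).
That clade contains 16 terminal taxa: Carpinus, Colobus, Fagus, Felis, Gallus, Larix, Lynx, Nomascus, Oryza, Otocyon, Shigella, Sorghum, Staphylococcus, Streptococcus, Vulpes, Xenopus.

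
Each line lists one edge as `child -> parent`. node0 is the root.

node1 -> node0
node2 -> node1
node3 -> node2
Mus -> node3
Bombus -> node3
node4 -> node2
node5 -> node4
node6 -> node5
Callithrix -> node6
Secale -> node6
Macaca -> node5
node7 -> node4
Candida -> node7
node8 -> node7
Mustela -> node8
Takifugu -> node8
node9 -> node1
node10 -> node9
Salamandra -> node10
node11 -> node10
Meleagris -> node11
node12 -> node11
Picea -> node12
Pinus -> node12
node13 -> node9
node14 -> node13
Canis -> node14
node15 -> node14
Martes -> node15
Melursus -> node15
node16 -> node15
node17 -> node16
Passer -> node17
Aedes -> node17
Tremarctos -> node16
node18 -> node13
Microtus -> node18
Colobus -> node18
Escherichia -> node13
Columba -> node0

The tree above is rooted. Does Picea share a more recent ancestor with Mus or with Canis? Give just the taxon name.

Canis

The MRCA of Picea and Canis subtends ((Salamandra,(Meleagris,(Picea,Pinus))),((Canis,(Martes,Melursus,((Passer,Aedes),Tremarctos))),(Microtus,Colobus),Escherichia)) (13 taxa).
The MRCA of Picea and Mus subtends (((Mus,Bombus),(((Callithrix,Secale),Macaca),(Candida,(Mustela,Takifugu)))),((Salamandra,(Meleagris,(Picea,Pinus))),((Canis,(Martes,Melursus,((Passer,Aedes),Tremarctos))),(Microtus,Colobus),Escherichia))) (21 taxa).
The first is nested inside the second, so Picea shares a more recent common ancestor with Canis.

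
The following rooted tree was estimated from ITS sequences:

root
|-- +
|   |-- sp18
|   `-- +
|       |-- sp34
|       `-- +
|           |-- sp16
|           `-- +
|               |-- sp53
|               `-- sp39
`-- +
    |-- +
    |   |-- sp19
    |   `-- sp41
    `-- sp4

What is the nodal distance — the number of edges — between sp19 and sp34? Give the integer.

6

The MRCA of sp19 and sp34 is the root of the tree.
From sp19 up to that node: 3 branches. From sp34 up to the same node: 3 branches. Total: 3 + 3 = 6.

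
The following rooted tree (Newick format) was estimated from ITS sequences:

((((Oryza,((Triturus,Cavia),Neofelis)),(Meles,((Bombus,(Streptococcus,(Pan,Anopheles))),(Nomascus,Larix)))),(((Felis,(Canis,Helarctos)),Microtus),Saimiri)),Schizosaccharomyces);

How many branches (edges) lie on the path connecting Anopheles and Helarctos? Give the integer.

12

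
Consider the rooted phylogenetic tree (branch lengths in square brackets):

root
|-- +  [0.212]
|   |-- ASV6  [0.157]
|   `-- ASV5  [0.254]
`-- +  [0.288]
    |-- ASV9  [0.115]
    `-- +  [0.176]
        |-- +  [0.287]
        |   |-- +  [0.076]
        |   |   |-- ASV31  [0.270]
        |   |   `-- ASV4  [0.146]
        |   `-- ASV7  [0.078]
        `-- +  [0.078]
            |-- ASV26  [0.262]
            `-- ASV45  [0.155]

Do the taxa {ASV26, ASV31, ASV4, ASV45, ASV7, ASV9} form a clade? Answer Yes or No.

Yes

The most recent common ancestor of these taxa subtends (ASV9,(((ASV31,ASV4),ASV7),(ASV26,ASV45))).
That clade has exactly 6 tips — every listed taxon and nothing else — so the group is monophyletic.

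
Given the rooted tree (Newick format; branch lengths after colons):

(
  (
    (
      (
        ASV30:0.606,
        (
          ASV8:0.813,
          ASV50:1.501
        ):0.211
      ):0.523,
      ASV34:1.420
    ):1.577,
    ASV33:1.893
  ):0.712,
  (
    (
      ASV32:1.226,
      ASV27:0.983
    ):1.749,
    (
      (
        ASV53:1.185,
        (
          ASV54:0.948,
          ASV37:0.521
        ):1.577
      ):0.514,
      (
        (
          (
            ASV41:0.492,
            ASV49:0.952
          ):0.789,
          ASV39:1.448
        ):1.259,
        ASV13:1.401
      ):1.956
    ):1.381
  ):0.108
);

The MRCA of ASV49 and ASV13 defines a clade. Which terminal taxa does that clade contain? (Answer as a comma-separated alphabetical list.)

Tracing ASV49: it sits inside (ASV41,ASV49).
Tracing ASV13: it sits inside (((ASV41,ASV49),ASV39),ASV13).
The smallest clade enclosing both is (((ASV41,ASV49),ASV39),ASV13); the answer is its 4 terminal taxa in alphabetical order.

ASV13, ASV39, ASV41, ASV49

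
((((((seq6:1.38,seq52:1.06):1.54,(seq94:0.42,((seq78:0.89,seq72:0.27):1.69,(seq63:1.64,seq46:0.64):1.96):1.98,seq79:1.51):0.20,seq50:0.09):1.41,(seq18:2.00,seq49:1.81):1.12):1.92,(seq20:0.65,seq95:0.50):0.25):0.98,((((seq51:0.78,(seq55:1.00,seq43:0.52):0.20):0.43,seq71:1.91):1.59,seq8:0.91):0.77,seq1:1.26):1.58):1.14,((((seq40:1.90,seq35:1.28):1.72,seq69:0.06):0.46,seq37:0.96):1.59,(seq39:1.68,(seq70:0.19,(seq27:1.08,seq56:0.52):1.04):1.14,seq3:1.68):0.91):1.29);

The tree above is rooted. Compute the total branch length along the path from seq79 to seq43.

11.11

The path runs seq79 → … → MRCA → … → seq43; the MRCA is the node subtending (((((seq6,seq52),(seq94,((seq78,seq72),(seq63,seq46)),seq79),seq50),(seq18,seq49)),(seq20,seq95)),((((seq51,(seq55,seq43)),seq71),seq8),seq1)).
Branch lengths along that path: 1.51 + 0.20 + 1.41 + 1.92 + 0.98 + 1.58 + 0.77 + 1.59 + 0.43 + 0.20 + 0.52 = 11.11.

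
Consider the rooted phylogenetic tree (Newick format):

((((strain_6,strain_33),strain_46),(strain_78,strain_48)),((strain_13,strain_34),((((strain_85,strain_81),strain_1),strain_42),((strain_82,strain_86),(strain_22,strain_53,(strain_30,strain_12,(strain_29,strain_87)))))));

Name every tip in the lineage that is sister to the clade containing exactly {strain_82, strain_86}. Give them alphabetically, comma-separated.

strain_12, strain_22, strain_29, strain_30, strain_53, strain_87

The clade containing exactly {strain_82, strain_86} attaches to the tree at the node subtending ((strain_82,strain_86),(strain_22,strain_53,(strain_30,strain_12,(strain_29,strain_87)))).
The other lineage descending from that same node — the sister group — is (strain_22,strain_53,(strain_30,strain_12,(strain_29,strain_87))); its 6 tips in alphabetical order are the answer.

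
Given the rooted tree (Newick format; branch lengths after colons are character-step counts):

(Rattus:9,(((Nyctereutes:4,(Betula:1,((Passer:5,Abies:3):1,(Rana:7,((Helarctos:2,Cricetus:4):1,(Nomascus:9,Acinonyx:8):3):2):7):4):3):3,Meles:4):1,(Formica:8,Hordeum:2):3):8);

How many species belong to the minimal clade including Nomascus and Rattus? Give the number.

13

The MRCA of Nomascus and Rattus is the root, so the clade is the entire tree.
That clade contains 13 terminal taxa: Abies, Acinonyx, Betula, Cricetus, Formica, Helarctos, Hordeum, Meles, Nomascus, Nyctereutes, Passer, Rana, Rattus.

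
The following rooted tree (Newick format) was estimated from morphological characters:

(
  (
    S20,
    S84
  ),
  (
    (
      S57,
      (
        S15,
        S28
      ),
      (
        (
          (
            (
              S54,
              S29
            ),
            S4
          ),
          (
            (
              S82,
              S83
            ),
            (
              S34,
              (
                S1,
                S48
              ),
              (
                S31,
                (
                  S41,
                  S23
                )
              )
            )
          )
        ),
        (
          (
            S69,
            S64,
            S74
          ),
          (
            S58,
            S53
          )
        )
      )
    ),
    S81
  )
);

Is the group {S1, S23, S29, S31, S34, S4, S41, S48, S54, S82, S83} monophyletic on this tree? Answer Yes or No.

The most recent common ancestor of these taxa subtends (((S54,S29),S4),((S82,S83),(S34,(S1,S48),(S31,(S41,S23))))).
That clade has exactly 11 tips — every listed taxon and nothing else — so the group is monophyletic.

Yes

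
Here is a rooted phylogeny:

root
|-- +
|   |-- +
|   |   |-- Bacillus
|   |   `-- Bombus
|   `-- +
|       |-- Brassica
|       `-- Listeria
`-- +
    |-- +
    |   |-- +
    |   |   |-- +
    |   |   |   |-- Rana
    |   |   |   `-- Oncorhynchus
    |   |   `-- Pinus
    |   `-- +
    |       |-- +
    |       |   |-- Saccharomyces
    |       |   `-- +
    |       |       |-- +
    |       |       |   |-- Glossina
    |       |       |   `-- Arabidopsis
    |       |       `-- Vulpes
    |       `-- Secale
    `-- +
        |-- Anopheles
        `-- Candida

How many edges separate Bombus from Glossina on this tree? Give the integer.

10

The MRCA of Bombus and Glossina is the root of the tree.
From Bombus up to that node: 3 branches. From Glossina up to the same node: 7 branches. Total: 3 + 7 = 10.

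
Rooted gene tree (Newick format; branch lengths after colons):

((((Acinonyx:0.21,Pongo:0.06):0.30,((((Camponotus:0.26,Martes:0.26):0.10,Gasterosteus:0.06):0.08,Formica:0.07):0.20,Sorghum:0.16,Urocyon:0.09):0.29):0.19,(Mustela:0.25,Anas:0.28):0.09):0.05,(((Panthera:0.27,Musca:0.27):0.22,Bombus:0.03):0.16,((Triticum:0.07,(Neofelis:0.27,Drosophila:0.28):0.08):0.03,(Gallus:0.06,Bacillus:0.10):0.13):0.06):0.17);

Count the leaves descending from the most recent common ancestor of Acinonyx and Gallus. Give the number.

18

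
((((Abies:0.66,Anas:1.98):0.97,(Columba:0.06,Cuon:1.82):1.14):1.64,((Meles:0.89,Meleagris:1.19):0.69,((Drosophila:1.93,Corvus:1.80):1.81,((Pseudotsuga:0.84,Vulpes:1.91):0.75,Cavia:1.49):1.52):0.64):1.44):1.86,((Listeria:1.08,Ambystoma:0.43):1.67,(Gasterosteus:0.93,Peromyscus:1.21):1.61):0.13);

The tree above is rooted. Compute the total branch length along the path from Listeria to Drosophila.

10.56

The path runs Listeria → … → MRCA → … → Drosophila; the MRCA is the root of the tree.
Branch lengths along that path: 1.08 + 1.67 + 0.13 + 1.86 + 1.44 + 0.64 + 1.81 + 1.93 = 10.56.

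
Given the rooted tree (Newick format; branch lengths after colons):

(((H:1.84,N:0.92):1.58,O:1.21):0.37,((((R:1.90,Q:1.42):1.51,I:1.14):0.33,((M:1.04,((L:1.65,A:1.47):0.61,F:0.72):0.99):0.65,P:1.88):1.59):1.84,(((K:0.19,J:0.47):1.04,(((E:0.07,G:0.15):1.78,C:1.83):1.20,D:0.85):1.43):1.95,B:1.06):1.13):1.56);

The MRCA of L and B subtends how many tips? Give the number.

The MRCA of L and B is the node subtending ((((R,Q),I),((M,((L,A),F)),P)),(((K,J),(((E,G),C),D)),B)).
That clade contains 15 terminal taxa: A, B, C, D, E, F, G, I, J, K, L, M, P, Q, R.

15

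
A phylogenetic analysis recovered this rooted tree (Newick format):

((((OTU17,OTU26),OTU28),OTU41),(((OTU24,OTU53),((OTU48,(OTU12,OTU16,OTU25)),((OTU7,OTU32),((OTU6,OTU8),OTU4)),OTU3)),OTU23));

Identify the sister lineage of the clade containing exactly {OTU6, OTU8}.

The clade containing exactly {OTU6, OTU8} attaches to the tree at the node subtending ((OTU6,OTU8),OTU4).
The other lineage descending from that same node — the sister group — is the single tip OTU4.

OTU4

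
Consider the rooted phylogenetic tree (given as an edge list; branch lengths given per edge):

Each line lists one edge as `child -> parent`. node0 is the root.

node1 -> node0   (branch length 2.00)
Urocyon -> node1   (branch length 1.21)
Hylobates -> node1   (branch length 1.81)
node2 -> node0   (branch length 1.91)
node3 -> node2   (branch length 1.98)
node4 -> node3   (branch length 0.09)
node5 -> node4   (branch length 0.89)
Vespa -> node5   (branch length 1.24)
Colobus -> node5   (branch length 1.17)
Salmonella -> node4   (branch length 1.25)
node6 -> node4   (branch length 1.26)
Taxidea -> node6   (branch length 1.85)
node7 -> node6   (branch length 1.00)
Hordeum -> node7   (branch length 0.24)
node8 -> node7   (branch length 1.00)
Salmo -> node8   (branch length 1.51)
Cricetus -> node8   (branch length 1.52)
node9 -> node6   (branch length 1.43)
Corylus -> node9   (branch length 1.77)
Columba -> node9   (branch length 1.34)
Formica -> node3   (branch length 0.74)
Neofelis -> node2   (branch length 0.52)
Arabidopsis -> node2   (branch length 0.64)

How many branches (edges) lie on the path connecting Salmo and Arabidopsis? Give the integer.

7

The MRCA of Salmo and Arabidopsis is the node subtending ((((Vespa,Colobus),Salmonella,(Taxidea,(Hordeum,(Salmo,Cricetus)),(Corylus,Columba))),Formica),Neofelis,Arabidopsis).
From Salmo up to that node: 6 branches. From Arabidopsis up to the same node: 1 branch. Total: 6 + 1 = 7.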